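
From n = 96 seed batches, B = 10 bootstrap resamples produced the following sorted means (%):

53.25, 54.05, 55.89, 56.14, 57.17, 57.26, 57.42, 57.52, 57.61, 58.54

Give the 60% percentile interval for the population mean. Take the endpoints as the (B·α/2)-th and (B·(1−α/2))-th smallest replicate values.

(54.05, 57.52)

α = 0.40; lower rank = 10 × 0.200 = 2; upper rank = 10 × 0.800 = 8.
The 2nd smallest replicate is 54.05; the 8th is 57.52.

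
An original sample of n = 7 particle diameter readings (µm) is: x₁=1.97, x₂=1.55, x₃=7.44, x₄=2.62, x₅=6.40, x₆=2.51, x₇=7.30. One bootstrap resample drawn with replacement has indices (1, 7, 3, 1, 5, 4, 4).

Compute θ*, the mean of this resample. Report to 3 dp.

θ* = 4.331

Resample values: 1.97, 7.30, 7.44, 1.97, 6.40, 2.62, 2.62.
Mean = (1.97 + 7.30 + 7.44 + 1.97 + 6.40 + 2.62 + 2.62) / 7 = 30.320 / 7 = 4.331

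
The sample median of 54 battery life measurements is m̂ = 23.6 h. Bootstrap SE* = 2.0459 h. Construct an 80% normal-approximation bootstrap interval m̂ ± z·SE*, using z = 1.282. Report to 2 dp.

(20.98, 26.22)

Margin = 1.282 × 2.0459 = 2.623
Interval: 23.6 ± 2.623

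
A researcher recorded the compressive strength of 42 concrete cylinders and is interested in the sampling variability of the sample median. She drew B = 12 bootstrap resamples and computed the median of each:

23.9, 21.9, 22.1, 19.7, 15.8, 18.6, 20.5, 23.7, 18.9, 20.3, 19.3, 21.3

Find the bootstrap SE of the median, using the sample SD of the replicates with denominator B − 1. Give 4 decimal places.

SE* = 2.2831

Bootstrap SE is the standard deviation of the 12 replicate medians.
Mean of replicates: (23.9 + 21.9 + 22.1 + 19.7 + 15.8 + 18.6 + 20.5 + 23.7 + 18.9 + 20.3 + 19.3 + 21.3) / 12 = 246.00000 / 12 = 20.50000
Sum of squared deviations: (+3.40000)² + (+1.40000)² + (+1.60000)² + (−0.80000)² + (−4.70000)² + (−1.90000)² + (+0.00000)² + (+3.20000)² + (−1.60000)² + (−0.20000)² + (−1.20000)² + (+0.80000)² = 57.34000
Variance = 57.34000 / 11 = 5.21273
SE* = √5.21273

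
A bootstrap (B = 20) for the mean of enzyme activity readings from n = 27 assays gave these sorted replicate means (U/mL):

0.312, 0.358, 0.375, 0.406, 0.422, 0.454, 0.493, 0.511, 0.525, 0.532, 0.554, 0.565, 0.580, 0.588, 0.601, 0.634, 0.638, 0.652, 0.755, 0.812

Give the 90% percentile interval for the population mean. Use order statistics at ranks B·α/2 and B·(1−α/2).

(0.312, 0.755)

α = 0.10; lower rank = 20 × 0.050 = 1; upper rank = 20 × 0.950 = 19.
The 1st smallest replicate is 0.312; the 19th is 0.755.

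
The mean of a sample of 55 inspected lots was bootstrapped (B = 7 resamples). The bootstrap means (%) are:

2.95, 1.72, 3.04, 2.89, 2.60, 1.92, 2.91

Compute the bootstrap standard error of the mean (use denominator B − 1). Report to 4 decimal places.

SE* = 0.5368

Bootstrap SE is the standard deviation of the 7 replicate means.
Mean of replicates: (2.95 + 1.72 + 3.04 + 2.89 + 2.60 + 1.92 + 2.91) / 7 = 18.03000 / 7 = 2.57571
Sum of squared deviations: (+0.37429)² + (−0.85571)² + (+0.46429)² + (+0.31429)² + (+0.02429)² + (−0.65571)² + (+0.33429)² = 1.72897
Variance = 1.72897 / 6 = 0.28816
SE* = √0.28816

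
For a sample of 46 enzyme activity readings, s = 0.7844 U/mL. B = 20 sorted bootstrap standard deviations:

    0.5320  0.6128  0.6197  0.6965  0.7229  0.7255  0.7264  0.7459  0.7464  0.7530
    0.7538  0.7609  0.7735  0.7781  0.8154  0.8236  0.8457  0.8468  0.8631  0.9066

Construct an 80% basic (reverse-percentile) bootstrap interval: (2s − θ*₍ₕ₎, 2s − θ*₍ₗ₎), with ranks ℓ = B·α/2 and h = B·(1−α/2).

(0.7220, 0.9560)

Percentile endpoints at ranks 2 and 18: θ*₍2₎ = 0.6128, θ*₍18₎ = 0.8468.
Basic interval reflects these around s:
  lower = 2 × 0.7844 − 0.8468 = 0.7220
  upper = 2 × 0.7844 − 0.6128 = 0.9560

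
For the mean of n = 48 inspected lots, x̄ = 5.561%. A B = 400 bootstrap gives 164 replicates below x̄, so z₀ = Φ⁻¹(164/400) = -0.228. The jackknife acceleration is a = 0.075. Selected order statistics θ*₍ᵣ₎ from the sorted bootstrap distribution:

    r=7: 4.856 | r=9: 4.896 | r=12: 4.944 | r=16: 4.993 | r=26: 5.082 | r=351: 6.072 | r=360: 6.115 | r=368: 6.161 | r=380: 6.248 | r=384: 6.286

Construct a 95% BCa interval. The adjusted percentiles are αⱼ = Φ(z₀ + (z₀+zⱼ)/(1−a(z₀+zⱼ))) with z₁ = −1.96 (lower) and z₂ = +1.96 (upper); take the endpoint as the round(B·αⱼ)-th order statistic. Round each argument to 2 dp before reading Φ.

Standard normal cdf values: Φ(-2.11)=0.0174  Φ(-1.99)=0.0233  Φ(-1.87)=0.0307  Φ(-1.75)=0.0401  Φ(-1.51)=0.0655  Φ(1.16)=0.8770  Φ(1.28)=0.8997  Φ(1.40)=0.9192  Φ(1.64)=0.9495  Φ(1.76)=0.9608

(4.856, 6.286)

Lower: z₀ + z₁ = -0.228 + (-1.960) = -2.188; 1 − a(z₀+z₁) = 1 − (0.075)(-2.188) = 1.1641; argument = -0.228 + (-2.188)/1.1641 = -2.1076 → -2.11.
α₁ = Φ(-2.11) = 0.0174; rank = round(400 × 0.0174) = 7; θ*₍7₎ = 4.856.
Upper: z₀ + z₂ = 1.732; 1 − a(z₀+z₂) = 0.8701; argument = 1.7626 → 1.76; α₂ = 0.9608; rank = 384; θ*₍384₎ = 6.286.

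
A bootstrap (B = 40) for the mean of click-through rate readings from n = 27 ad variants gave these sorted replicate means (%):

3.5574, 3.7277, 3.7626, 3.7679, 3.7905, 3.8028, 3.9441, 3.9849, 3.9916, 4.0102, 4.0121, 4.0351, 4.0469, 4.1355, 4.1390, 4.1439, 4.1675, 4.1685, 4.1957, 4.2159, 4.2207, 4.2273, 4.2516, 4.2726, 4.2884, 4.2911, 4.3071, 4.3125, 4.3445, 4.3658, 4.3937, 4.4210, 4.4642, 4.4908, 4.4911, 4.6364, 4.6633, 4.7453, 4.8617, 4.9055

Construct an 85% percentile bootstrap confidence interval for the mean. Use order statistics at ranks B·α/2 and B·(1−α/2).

α = 0.15; lower rank = 40 × 0.075 = 3; upper rank = 40 × 0.925 = 37.
The 3rd smallest replicate is 3.7626; the 37th is 4.6633.

(3.7626, 4.6633)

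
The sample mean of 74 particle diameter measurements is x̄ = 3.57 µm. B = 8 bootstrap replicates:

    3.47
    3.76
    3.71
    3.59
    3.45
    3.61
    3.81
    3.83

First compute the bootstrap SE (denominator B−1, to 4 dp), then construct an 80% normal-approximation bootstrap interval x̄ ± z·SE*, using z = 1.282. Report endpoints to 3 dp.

(3.382, 3.758)

Mean of replicates = 3.6538; sum of squared deviations = 0.1512; SE* = √(0.1512/7) = 0.1470
Margin = 1.282 × 0.1470 = 0.1885
Interval: 3.57 ± 0.1885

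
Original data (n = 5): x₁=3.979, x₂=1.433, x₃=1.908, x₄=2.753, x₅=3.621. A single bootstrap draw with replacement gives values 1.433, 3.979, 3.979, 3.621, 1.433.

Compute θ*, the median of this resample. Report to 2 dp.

θ* = 3.62

Sorted: 1.433, 1.433, 3.621, 3.979, 3.979
Median = middle value = 3.62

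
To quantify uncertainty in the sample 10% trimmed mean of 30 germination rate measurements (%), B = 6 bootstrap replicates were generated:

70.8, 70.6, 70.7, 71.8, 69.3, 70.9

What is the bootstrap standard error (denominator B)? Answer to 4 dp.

SE* = 0.7335

Bootstrap SE is the standard deviation of the 6 replicate 10% trimmed means.
Mean of replicates: (70.8 + 70.6 + 70.7 + 71.8 + 69.3 + 70.9) / 6 = 424.10000 / 6 = 70.68333
Sum of squared deviations: (+0.11667)² + (−0.08333)² + (+0.01667)² + (+1.11667)² + (−1.38333)² + (+0.21667)² = 3.22833
Variance = 3.22833 / 6 = 0.53806
SE* = √0.53806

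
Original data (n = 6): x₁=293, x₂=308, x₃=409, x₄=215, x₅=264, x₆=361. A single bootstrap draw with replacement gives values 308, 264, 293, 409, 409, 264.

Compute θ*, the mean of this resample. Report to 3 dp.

Mean = (308 + 264 + 293 + 409 + 409 + 264) / 6 = 1947.0 / 6 = 324.500

θ* = 324.500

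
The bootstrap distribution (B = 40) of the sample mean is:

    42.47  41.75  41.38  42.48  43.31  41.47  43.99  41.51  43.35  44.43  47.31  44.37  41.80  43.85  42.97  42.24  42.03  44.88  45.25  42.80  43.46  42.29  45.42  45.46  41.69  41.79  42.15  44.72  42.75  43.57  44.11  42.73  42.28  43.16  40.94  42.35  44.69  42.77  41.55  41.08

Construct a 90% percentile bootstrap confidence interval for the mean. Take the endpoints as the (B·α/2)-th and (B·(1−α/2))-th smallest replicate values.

(41.08, 45.42)

Sorted replicates: 40.94, 41.08, 41.38, 41.47, 41.51, 41.55, 41.69, 41.75, 41.79, 41.80, 42.03, 42.15, 42.24, 42.28, 42.29, 42.35, 42.47, 42.48, 42.73, 42.75, 42.77, 42.80, 42.97, 43.16, 43.31, 43.35, 43.46, 43.57, 43.85, 43.99, 44.11, 44.37, 44.43, 44.69, 44.72, 44.88, 45.25, 45.42, 45.46, 47.31
α = 0.10; lower rank = 40 × 0.050 = 2; upper rank = 40 × 0.950 = 38.
The 2nd smallest replicate is 41.08; the 38th is 45.42.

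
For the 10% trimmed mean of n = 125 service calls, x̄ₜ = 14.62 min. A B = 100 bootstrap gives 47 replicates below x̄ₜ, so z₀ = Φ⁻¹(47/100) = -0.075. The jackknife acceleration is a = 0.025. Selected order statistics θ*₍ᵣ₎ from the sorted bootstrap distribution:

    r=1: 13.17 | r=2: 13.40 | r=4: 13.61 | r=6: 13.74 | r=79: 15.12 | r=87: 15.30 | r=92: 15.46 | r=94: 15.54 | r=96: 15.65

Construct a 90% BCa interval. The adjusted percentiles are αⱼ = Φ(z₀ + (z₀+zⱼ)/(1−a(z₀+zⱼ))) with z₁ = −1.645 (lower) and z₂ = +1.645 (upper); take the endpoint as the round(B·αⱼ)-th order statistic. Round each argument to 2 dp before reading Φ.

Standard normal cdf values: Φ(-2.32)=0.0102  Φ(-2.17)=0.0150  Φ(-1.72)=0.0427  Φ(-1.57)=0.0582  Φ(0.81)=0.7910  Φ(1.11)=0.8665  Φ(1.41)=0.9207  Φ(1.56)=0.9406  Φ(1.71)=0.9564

Lower: z₀ + z₁ = -0.075 + (-1.645) = -1.720; 1 − a(z₀+z₁) = 1 − (0.025)(-1.720) = 1.0430; argument = -0.075 + (-1.720)/1.0430 = -1.7241 → -1.72.
α₁ = Φ(-1.72) = 0.0427; rank = round(100 × 0.0427) = 4; θ*₍4₎ = 13.61.
Upper: z₀ + z₂ = 1.570; 1 − a(z₀+z₂) = 0.9607; argument = 1.5591 → 1.56; α₂ = 0.9406; rank = 94; θ*₍94₎ = 15.54.

(13.61, 15.54)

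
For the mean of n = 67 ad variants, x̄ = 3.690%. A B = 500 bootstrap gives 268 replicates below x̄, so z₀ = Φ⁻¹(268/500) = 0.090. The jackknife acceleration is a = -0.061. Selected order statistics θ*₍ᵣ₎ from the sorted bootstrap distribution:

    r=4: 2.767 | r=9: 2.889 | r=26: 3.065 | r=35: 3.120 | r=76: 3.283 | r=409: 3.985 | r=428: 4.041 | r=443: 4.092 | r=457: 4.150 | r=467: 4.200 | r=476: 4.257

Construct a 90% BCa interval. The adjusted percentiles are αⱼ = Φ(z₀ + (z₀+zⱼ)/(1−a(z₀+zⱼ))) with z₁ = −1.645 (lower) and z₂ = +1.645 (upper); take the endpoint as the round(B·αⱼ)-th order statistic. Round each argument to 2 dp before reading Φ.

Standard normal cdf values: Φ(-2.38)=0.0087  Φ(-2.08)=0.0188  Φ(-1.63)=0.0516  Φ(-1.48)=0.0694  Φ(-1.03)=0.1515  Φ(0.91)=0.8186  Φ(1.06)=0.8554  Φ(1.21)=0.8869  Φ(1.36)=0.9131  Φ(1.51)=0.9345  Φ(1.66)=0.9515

Lower: z₀ + z₁ = 0.090 + (-1.645) = -1.555; 1 − a(z₀+z₁) = 1 − (-0.061)(-1.555) = 0.9051; argument = 0.090 + (-1.555)/0.9051 = -1.6280 → -1.63.
α₁ = Φ(-1.63) = 0.0516; rank = round(500 × 0.0516) = 26; θ*₍26₎ = 3.065.
Upper: z₀ + z₂ = 1.735; 1 − a(z₀+z₂) = 1.1058; argument = 1.6590 → 1.66; α₂ = 0.9515; rank = 476; θ*₍476₎ = 4.257.

(3.065, 4.257)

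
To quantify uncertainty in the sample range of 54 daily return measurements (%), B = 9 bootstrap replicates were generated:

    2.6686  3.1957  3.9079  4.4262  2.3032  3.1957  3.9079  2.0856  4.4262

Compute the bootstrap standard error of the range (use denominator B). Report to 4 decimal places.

Bootstrap SE is the standard deviation of the 9 replicate ranges.
Mean of replicates: (2.6686 + 3.1957 + 3.9079 + 4.4262 + 2.3032 + 3.1957 + 3.9079 + 2.0856 + 4.4262) / 9 = 30.11700 / 9 = 3.34633
Sum of squared deviations: (−0.67773)² + (−0.15063)² + (+0.56157)² + (+1.07987)² + (−1.04313)² + (−0.15063)² + (+0.56157)² + (−1.26073)² + (+1.07987)² = 6.14522
Variance = 6.14522 / 9 = 0.68280
SE* = √0.68280

SE* = 0.8263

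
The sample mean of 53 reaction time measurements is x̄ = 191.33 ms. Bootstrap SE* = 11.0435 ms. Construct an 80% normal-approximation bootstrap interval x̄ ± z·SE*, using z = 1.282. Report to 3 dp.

(177.172, 205.488)

Margin = 1.282 × 11.0435 = 14.1578
Interval: 191.33 ± 14.1578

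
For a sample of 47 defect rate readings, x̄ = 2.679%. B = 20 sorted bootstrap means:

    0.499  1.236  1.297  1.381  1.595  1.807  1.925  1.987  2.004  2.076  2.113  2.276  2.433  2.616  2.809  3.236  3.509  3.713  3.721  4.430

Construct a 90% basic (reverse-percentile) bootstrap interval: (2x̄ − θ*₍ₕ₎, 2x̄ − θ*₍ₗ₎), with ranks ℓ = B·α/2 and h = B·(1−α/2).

Percentile endpoints at ranks 1 and 19: θ*₍1₎ = 0.499, θ*₍19₎ = 3.721.
Basic interval reflects these around x̄:
  lower = 2 × 2.679 − 3.721 = 1.637
  upper = 2 × 2.679 − 0.499 = 4.859

(1.637, 4.859)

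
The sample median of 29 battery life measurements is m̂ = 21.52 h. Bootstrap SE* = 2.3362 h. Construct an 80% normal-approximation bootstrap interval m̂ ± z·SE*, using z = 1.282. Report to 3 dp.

Margin = 1.282 × 2.3362 = 2.9950
Interval: 21.52 ± 2.9950

(18.525, 24.515)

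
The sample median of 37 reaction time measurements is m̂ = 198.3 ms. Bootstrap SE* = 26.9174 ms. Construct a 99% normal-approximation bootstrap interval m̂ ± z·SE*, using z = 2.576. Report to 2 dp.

(128.96, 267.64)

Margin = 2.576 × 26.9174 = 69.339
Interval: 198.3 ± 69.339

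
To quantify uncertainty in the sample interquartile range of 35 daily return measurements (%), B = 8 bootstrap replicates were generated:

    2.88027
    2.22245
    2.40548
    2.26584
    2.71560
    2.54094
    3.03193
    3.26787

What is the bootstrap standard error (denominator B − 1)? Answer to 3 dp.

SE* = 0.375

Bootstrap SE is the standard deviation of the 8 replicate interquartile ranges.
Mean of replicates: (2.88027 + 2.22245 + 2.40548 + 2.26584 + 2.71560 + 2.54094 + 3.03193 + 3.26787) / 8 = 21.330380 / 8 = 2.666297
Sum of squared deviations: (+0.213973)² + (−0.443847)² + (−0.260817)² + (−0.400457)² + (+0.049303)² + (−0.125357)² + (+0.365633)² + (+0.601573)² = 0.984899
Variance = 0.984899 / 7 = 0.140700
SE* = √0.140700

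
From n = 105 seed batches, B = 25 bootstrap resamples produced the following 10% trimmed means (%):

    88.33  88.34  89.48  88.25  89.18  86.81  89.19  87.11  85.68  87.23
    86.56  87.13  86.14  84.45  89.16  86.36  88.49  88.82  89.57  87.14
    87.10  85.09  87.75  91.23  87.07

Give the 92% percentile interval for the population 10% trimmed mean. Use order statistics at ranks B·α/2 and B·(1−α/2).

Sorted replicates: 84.45, 85.09, 85.68, 86.14, 86.36, 86.56, 86.81, 87.07, 87.10, 87.11, 87.13, 87.14, 87.23, 87.75, 88.25, 88.33, 88.34, 88.49, 88.82, 89.16, 89.18, 89.19, 89.48, 89.57, 91.23
α = 0.08; lower rank = 25 × 0.040 = 1; upper rank = 25 × 0.960 = 24.
The 1st smallest replicate is 84.45; the 24th is 89.57.

(84.45, 89.57)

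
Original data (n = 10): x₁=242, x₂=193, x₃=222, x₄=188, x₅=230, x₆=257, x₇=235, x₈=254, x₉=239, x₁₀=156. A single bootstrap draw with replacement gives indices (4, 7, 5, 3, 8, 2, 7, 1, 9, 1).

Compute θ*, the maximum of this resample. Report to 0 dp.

Resample values: 188, 235, 230, 222, 254, 193, 235, 242, 239, 242.
Maximum = 254

θ* = 254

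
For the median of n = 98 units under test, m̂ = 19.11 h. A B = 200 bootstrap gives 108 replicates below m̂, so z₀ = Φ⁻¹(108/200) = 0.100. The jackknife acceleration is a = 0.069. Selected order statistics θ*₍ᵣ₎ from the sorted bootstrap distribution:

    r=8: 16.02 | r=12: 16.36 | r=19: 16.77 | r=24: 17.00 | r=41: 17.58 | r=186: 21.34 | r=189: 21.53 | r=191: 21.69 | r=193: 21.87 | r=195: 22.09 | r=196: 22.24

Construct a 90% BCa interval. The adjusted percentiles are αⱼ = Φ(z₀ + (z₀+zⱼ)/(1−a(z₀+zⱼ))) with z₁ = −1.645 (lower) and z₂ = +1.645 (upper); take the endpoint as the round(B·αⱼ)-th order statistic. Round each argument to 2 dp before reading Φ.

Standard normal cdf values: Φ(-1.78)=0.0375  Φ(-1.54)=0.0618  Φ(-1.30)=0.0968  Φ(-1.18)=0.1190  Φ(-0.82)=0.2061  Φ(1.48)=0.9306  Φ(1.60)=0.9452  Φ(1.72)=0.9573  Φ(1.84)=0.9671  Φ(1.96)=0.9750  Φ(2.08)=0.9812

(16.77, 22.24)

Lower: z₀ + z₁ = 0.100 + (-1.645) = -1.545; 1 − a(z₀+z₁) = 1 − (0.069)(-1.545) = 1.1066; argument = 0.100 + (-1.545)/1.1066 = -1.2962 → -1.30.
α₁ = Φ(-1.30) = 0.0968; rank = round(200 × 0.0968) = 19; θ*₍19₎ = 16.77.
Upper: z₀ + z₂ = 1.745; 1 − a(z₀+z₂) = 0.8796; argument = 2.0839 → 2.08; α₂ = 0.9812; rank = 196; θ*₍196₎ = 22.24.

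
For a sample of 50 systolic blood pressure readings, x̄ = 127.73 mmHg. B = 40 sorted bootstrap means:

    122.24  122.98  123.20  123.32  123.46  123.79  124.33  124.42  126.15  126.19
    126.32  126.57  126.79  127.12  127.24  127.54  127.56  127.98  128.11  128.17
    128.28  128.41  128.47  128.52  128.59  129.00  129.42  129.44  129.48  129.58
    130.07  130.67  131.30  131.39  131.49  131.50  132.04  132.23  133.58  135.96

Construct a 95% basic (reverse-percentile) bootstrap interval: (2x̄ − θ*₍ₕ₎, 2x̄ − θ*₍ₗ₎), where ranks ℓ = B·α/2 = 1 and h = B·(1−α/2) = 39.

Percentile endpoints at ranks 1 and 39: θ*₍1₎ = 122.24, θ*₍39₎ = 133.58.
Basic interval reflects these around x̄:
  lower = 2 × 127.73 − 133.58 = 121.88
  upper = 2 × 127.73 − 122.24 = 133.22

(121.88, 133.22)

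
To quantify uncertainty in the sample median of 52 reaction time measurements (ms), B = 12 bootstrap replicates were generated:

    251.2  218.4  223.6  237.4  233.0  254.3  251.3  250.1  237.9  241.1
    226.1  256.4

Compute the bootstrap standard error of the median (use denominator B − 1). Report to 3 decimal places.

Bootstrap SE is the standard deviation of the 12 replicate medians.
Mean of replicates: (251.2 + 218.4 + 223.6 + 237.4 + 233.0 + 254.3 + 251.3 + 250.1 + 237.9 + 241.1 + 226.1 + 256.4) / 12 = 2880.8000 / 12 = 240.0667
Sum of squared deviations: (+11.1333)² + (−21.6667)² + (−16.4667)² + (−2.6667)² + (−7.0667)² + (+14.2333)² + (+11.2333)² + (+10.0333)² + (−2.1667)² + (+1.0333)² + (−13.9667)² + (+16.3333)² = 1818.6467
Variance = 1818.6467 / 11 = 165.3315
SE* = √165.3315

SE* = 12.858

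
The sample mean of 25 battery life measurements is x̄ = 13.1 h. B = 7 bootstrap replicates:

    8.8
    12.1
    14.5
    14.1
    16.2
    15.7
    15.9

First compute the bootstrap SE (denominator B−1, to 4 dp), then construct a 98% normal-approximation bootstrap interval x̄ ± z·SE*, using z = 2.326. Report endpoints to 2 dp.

(6.93, 19.27)

Mean of replicates = 13.9000; sum of squared deviations = 42.1800; SE* = √(42.1800/6) = 2.6514
Margin = 2.326 × 2.6514 = 6.167
Interval: 13.1 ± 6.167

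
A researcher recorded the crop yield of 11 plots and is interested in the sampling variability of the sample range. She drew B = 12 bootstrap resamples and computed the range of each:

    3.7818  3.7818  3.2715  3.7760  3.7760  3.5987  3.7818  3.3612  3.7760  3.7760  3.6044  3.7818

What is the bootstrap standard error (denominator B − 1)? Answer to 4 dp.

SE* = 0.1805

Bootstrap SE is the standard deviation of the 12 replicate ranges.
Mean of replicates: (3.7818 + 3.7818 + 3.2715 + 3.7760 + 3.7760 + 3.5987 + 3.7818 + 3.3612 + 3.7760 + 3.7760 + 3.6044 + 3.7818) / 12 = 44.06700 / 12 = 3.67225
Sum of squared deviations: (+0.10955)² + (+0.10955)² + (−0.40075)² + (+0.10375)² + (+0.10375)² + (−0.07355)² + (+0.10955)² + (−0.31105)² + (+0.10375)² + (+0.10375)² + (−0.06785)² + (+0.10955)² = 0.35843
Variance = 0.35843 / 11 = 0.03258
SE* = √0.03258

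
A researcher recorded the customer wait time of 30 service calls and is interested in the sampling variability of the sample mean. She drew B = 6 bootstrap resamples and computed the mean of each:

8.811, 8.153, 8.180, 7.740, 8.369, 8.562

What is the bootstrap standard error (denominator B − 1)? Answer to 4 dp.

Bootstrap SE is the standard deviation of the 6 replicate means.
Mean of replicates: (8.811 + 8.153 + 8.180 + 7.740 + 8.369 + 8.562) / 6 = 49.81500 / 6 = 8.30250
Sum of squared deviations: (+0.50850)² + (−0.14950)² + (−0.12250)² + (−0.56250)² + (+0.06650)² + (+0.25950)² = 0.68410
Variance = 0.68410 / 5 = 0.13682
SE* = √0.13682

SE* = 0.3699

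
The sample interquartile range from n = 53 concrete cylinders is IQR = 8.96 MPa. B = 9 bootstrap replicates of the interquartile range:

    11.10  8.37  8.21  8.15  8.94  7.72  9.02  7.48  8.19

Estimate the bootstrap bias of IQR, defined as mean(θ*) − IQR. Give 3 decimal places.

mean(θ*) = (11.10 + 8.37 + 8.21 + 8.15 + 8.94 + 7.72 + 9.02 + 7.48 + 8.19) / 9 = 8.5756
bias = 8.5756 − 8.96

bias = −0.384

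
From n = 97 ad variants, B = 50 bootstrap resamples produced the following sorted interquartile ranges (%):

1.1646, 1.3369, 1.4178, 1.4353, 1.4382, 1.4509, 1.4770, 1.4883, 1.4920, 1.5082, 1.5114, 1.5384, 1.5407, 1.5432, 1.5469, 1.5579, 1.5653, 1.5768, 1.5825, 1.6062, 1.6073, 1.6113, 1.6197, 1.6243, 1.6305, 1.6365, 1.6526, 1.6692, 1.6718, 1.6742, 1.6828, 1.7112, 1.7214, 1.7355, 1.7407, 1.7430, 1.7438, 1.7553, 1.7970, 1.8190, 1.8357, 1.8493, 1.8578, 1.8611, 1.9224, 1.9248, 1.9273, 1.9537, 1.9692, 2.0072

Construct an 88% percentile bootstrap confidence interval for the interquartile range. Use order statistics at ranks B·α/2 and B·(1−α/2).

α = 0.12; lower rank = 50 × 0.060 = 3; upper rank = 50 × 0.940 = 47.
The 3rd smallest replicate is 1.4178; the 47th is 1.9273.

(1.4178, 1.9273)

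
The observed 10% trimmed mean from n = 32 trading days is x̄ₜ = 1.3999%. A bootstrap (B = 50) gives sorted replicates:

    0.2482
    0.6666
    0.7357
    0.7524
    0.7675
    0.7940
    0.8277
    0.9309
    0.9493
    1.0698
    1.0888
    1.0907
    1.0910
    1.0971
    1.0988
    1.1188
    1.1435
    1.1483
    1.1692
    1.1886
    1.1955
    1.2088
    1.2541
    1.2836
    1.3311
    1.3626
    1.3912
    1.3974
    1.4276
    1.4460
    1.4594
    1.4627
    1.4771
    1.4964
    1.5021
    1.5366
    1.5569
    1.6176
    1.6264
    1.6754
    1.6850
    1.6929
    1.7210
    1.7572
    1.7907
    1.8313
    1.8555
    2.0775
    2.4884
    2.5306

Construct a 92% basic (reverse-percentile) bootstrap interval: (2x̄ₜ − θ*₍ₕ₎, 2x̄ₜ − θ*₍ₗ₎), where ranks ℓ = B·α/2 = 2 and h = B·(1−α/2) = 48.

Percentile endpoints at ranks 2 and 48: θ*₍2₎ = 0.6666, θ*₍48₎ = 2.0775.
Basic interval reflects these around x̄ₜ:
  lower = 2 × 1.3999 − 2.0775 = 0.7223
  upper = 2 × 1.3999 − 0.6666 = 2.1332

(0.7223, 2.1332)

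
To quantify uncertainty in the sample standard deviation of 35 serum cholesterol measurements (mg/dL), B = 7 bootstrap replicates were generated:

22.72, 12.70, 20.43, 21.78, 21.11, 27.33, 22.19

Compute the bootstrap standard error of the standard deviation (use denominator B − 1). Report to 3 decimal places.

Bootstrap SE is the standard deviation of the 7 replicate standard deviations.
Mean of replicates: (22.72 + 12.70 + 20.43 + 21.78 + 21.11 + 27.33 + 22.19) / 7 = 148.2600 / 7 = 21.1800
Sum of squared deviations: (+1.5400)² + (−8.4800)² + (−0.7500)² + (+0.6000)² + (−0.0700)² + (+6.1500)² + (+1.0100)² = 114.0520
Variance = 114.0520 / 6 = 19.0087
SE* = √19.0087

SE* = 4.360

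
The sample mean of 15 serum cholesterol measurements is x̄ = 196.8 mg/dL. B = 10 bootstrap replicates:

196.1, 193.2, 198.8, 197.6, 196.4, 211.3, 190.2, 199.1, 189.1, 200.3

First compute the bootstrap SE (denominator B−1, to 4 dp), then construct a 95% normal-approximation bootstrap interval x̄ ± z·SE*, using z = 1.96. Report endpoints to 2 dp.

(184.63, 208.97)

Mean of replicates = 197.2100; sum of squared deviations = 347.2090; SE* = √(347.2090/9) = 6.2112
Margin = 1.96 × 6.2112 = 12.174
Interval: 196.8 ± 12.174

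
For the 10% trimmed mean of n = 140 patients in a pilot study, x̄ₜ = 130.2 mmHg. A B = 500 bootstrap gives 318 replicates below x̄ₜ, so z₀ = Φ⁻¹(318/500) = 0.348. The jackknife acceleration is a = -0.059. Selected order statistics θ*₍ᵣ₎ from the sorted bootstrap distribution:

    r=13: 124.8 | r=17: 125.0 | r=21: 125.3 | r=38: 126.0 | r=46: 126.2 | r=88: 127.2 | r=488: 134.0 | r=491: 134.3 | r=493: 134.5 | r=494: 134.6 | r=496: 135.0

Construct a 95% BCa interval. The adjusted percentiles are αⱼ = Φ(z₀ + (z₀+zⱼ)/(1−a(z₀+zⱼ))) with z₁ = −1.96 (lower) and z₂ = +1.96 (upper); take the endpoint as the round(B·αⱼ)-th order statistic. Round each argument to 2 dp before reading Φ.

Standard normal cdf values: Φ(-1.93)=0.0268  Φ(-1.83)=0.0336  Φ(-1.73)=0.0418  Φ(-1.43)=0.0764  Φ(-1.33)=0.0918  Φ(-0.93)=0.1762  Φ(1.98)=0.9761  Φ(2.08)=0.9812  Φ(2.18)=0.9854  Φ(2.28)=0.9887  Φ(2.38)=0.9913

Lower: z₀ + z₁ = 0.348 + (-1.960) = -1.612; 1 − a(z₀+z₁) = 1 − (-0.059)(-1.612) = 0.9049; argument = 0.348 + (-1.612)/0.9049 = -1.4334 → -1.43.
α₁ = Φ(-1.43) = 0.0764; rank = round(500 × 0.0764) = 38; θ*₍38₎ = 126.0.
Upper: z₀ + z₂ = 2.308; 1 − a(z₀+z₂) = 1.1362; argument = 2.3794 → 2.38; α₂ = 0.9913; rank = 496; θ*₍496₎ = 135.0.

(126.0, 135.0)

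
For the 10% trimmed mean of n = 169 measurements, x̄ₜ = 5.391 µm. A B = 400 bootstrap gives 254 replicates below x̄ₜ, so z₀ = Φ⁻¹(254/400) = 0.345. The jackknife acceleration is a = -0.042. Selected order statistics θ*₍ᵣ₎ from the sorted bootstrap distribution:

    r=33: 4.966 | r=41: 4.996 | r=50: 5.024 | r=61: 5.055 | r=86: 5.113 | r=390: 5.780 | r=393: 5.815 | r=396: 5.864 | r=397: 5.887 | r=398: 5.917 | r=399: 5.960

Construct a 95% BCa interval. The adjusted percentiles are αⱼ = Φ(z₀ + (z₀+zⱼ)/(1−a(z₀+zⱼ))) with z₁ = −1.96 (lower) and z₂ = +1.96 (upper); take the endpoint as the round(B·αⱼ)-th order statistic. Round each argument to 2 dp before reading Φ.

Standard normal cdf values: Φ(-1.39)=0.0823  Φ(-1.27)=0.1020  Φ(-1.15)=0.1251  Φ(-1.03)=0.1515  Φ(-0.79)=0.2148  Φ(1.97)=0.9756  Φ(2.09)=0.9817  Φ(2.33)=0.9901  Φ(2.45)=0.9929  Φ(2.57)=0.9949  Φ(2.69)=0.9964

Lower: z₀ + z₁ = 0.345 + (-1.960) = -1.615; 1 − a(z₀+z₁) = 1 − (-0.042)(-1.615) = 0.9322; argument = 0.345 + (-1.615)/0.9322 = -1.3875 → -1.39.
α₁ = Φ(-1.39) = 0.0823; rank = round(400 × 0.0823) = 33; θ*₍33₎ = 4.966.
Upper: z₀ + z₂ = 2.305; 1 − a(z₀+z₂) = 1.0968; argument = 2.4465 → 2.45; α₂ = 0.9929; rank = 397; θ*₍397₎ = 5.887.

(4.966, 5.887)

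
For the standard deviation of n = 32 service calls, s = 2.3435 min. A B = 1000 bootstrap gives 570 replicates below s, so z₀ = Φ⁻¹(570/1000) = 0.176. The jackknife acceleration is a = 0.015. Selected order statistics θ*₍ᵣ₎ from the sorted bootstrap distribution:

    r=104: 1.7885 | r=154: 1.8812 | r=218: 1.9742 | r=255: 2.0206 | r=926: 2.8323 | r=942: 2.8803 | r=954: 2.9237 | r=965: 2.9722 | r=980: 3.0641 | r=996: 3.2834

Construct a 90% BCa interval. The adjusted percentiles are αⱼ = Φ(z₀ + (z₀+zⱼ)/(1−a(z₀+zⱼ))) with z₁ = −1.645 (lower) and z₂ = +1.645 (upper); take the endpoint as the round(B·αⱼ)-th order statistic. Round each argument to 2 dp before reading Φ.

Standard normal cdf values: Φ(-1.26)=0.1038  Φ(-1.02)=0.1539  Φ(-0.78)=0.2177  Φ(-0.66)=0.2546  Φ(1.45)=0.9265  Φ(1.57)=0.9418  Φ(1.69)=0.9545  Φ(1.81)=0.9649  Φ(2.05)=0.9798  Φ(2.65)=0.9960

Lower: z₀ + z₁ = 0.176 + (-1.645) = -1.469; 1 − a(z₀+z₁) = 1 − (0.015)(-1.469) = 1.0220; argument = 0.176 + (-1.469)/1.0220 = -1.2613 → -1.26.
α₁ = Φ(-1.26) = 0.1038; rank = round(1000 × 0.1038) = 104; θ*₍104₎ = 1.7885.
Upper: z₀ + z₂ = 1.821; 1 − a(z₀+z₂) = 0.9727; argument = 2.0481 → 2.05; α₂ = 0.9798; rank = 980; θ*₍980₎ = 3.0641.

(1.7885, 3.0641)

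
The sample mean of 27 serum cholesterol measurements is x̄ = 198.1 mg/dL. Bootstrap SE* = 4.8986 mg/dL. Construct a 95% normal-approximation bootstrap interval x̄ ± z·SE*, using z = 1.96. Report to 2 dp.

Margin = 1.96 × 4.8986 = 9.601
Interval: 198.1 ± 9.601

(188.50, 207.70)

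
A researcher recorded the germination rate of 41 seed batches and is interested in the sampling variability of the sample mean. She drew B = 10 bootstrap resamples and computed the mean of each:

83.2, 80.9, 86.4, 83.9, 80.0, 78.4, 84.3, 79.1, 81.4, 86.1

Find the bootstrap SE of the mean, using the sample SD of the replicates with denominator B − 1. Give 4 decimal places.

Bootstrap SE is the standard deviation of the 10 replicate means.
Mean of replicates: (83.2 + 80.9 + 86.4 + 83.9 + 80.0 + 78.4 + 84.3 + 79.1 + 81.4 + 86.1) / 10 = 823.70000 / 10 = 82.37000
Sum of squared deviations: (+0.83000)² + (−1.47000)² + (+4.03000)² + (+1.53000)² + (−2.37000)² + (−3.97000)² + (+1.93000)² + (−3.27000)² + (−0.97000)² + (+3.73000)² = 72.08100
Variance = 72.08100 / 9 = 8.00900
SE* = √8.00900

SE* = 2.8300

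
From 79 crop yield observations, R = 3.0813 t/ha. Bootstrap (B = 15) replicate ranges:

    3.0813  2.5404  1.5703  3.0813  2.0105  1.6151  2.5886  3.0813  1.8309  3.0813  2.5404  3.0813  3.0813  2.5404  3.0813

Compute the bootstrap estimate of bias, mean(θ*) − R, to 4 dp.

mean(θ*) = (3.0813 + 2.5404 + 1.5703 + 3.0813 + 2.0105 + 1.6151 + 2.5886 + 3.0813 + 1.8309 + 3.0813 + 2.5404 + 3.0813 + 3.0813 + 2.5404 + 3.0813) / 15 = 2.58705
bias = 2.58705 − 3.0813

bias = −0.4943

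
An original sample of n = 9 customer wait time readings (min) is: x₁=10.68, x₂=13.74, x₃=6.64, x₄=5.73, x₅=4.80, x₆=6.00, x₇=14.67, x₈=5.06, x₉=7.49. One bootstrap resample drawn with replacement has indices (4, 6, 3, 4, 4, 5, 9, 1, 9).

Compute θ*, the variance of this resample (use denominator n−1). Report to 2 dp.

θ* = 3.00

Resample values: 5.73, 6.00, 6.64, 5.73, 5.73, 4.80, 7.49, 10.68, 7.49.
Mean = 6.6989; sum of squared deviations = 24.0149
s² = 24.0149 / 8 = 3.0019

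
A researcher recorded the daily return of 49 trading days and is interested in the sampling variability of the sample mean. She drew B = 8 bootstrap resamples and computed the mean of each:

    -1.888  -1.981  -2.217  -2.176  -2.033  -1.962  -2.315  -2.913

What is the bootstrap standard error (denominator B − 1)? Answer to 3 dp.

Bootstrap SE is the standard deviation of the 8 replicate means.
Mean of replicates: ((-1.888) + (-1.981) + (-2.217) + (-2.176) + (-2.033) + (-1.962) + (-2.315) + (-2.913)) / 8 = -17.4850 / 8 = -2.1856
Sum of squared deviations: (+0.2976)² + (+0.2046)² + (−0.0314)² + (+0.0096)² + (+0.1526)² + (+0.2236)² + (−0.1294)² + (−0.7274)² = 0.7506
Variance = 0.7506 / 7 = 0.1072
SE* = √0.1072

SE* = 0.327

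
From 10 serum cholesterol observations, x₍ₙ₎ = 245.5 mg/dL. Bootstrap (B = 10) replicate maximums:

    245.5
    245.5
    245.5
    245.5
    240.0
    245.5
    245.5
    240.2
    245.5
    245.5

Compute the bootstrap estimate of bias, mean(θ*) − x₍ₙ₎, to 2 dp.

mean(θ*) = (245.5 + 245.5 + 245.5 + 245.5 + 240.0 + 245.5 + 245.5 + 240.2 + 245.5 + 245.5) / 10 = 244.420
bias = 244.420 − 245.5

bias = −1.08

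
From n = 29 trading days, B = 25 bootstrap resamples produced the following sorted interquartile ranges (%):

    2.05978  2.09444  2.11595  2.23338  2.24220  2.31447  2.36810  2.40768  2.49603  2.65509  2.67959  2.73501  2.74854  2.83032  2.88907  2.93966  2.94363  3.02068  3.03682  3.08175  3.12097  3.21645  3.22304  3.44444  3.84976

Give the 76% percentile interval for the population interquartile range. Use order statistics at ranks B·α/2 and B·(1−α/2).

α = 0.24; lower rank = 25 × 0.120 = 3; upper rank = 25 × 0.880 = 22.
The 3rd smallest replicate is 2.11595; the 22nd is 3.21645.

(2.11595, 3.21645)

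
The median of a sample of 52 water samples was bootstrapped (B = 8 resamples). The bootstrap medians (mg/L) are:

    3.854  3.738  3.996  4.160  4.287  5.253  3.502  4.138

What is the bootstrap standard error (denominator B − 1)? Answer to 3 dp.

Bootstrap SE is the standard deviation of the 8 replicate medians.
Mean of replicates: (3.854 + 3.738 + 3.996 + 4.160 + 4.287 + 5.253 + 3.502 + 4.138) / 8 = 32.9280 / 8 = 4.1160
Sum of squared deviations: (−0.2620)² + (−0.3780)² + (−0.1200)² + (+0.0440)² + (+0.1710)² + (+1.1370)² + (−0.6140)² + (+0.0220)² = 1.9274
Variance = 1.9274 / 7 = 0.2753
SE* = √0.2753

SE* = 0.525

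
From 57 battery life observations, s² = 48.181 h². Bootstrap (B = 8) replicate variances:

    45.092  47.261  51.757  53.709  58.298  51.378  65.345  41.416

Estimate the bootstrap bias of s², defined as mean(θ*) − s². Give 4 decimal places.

mean(θ*) = (45.092 + 47.261 + 51.757 + 53.709 + 58.298 + 51.378 + 65.345 + 41.416) / 8 = 51.78200
bias = 51.78200 − 48.181

bias = +3.6010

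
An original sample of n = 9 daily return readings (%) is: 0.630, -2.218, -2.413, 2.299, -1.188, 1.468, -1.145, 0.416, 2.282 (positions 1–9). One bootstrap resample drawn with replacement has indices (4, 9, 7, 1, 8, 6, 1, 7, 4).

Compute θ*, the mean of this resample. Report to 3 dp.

Resample values: 2.299, 2.282, -1.145, 0.630, 0.416, 1.468, 0.630, -1.145, 2.299.
Mean = (2.299 + 2.282 + (-1.145) + 0.630 + 0.416 + 1.468 + 0.630 + (-1.145) + 2.299) / 9 = 7.7340 / 9 = 0.859

θ* = 0.859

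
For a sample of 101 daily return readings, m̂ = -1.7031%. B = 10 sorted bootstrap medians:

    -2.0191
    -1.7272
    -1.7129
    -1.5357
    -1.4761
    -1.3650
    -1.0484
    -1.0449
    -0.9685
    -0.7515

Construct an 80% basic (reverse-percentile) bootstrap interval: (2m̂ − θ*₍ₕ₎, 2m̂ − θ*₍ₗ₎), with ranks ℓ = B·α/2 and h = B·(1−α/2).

(-2.4377, -1.3871)

Percentile endpoints at ranks 1 and 9: θ*₍1₎ = -2.0191, θ*₍9₎ = -0.9685.
Basic interval reflects these around m̂:
  lower = 2 × -1.7031 − -0.9685 = -2.4377
  upper = 2 × -1.7031 − -2.0191 = -1.3871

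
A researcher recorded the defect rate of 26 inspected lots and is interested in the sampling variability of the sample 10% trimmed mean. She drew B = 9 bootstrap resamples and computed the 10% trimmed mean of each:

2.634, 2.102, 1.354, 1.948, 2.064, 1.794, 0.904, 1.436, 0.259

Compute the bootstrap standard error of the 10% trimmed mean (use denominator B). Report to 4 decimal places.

Bootstrap SE is the standard deviation of the 9 replicate 10% trimmed means.
Mean of replicates: (2.634 + 2.102 + 1.354 + 1.948 + 2.064 + 1.794 + 0.904 + 1.436 + 0.259) / 9 = 14.49500 / 9 = 1.61056
Sum of squared deviations: (+1.02344)² + (+0.49144)² + (−0.25656)² + (+0.33744)² + (+0.45344)² + (+0.18344)² + (−0.70656)² + (−0.17456)² + (−1.35156)² = 4.06430
Variance = 4.06430 / 9 = 0.45159
SE* = √0.45159

SE* = 0.6720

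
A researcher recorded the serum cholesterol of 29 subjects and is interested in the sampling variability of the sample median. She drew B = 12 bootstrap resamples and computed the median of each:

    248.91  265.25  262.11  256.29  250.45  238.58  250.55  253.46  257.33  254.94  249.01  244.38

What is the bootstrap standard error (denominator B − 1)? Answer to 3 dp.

SE* = 7.337

Bootstrap SE is the standard deviation of the 12 replicate medians.
Mean of replicates: (248.91 + 265.25 + 262.11 + 256.29 + 250.45 + 238.58 + 250.55 + 253.46 + 257.33 + 254.94 + 249.01 + 244.38) / 12 = 3031.2600 / 12 = 252.6050
Sum of squared deviations: (−3.6950)² + (+12.6450)² + (+9.5050)² + (+3.6850)² + (−2.1550)² + (−14.0250)² + (−2.0550)² + (+0.8550)² + (+4.7250)² + (+2.3350)² + (−3.5950)² + (−8.2250)² = 592.1245
Variance = 592.1245 / 11 = 53.8295
SE* = √53.8295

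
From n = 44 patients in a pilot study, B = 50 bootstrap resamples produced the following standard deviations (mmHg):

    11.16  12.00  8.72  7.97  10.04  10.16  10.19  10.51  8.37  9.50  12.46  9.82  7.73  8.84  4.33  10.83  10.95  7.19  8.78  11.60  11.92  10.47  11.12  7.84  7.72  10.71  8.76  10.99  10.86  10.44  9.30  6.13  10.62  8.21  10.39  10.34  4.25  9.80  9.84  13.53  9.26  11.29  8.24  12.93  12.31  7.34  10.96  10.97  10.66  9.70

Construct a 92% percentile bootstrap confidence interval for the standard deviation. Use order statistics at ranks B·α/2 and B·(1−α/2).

Sorted replicates: 4.25, 4.33, 6.13, 7.19, 7.34, 7.72, 7.73, 7.84, 7.97, 8.21, 8.24, 8.37, 8.72, 8.76, 8.78, 8.84, 9.26, 9.30, 9.50, 9.70, 9.80, 9.82, 9.84, 10.04, 10.16, 10.19, 10.34, 10.39, 10.44, 10.47, 10.51, 10.62, 10.66, 10.71, 10.83, 10.86, 10.95, 10.96, 10.97, 10.99, 11.12, 11.16, 11.29, 11.60, 11.92, 12.00, 12.31, 12.46, 12.93, 13.53
α = 0.08; lower rank = 50 × 0.040 = 2; upper rank = 50 × 0.960 = 48.
The 2nd smallest replicate is 4.33; the 48th is 12.46.

(4.33, 12.46)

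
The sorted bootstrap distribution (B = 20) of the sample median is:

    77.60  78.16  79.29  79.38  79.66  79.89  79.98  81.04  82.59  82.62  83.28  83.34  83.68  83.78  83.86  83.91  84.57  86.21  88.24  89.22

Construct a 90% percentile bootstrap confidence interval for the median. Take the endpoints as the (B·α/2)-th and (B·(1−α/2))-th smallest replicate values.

(77.60, 88.24)

α = 0.10; lower rank = 20 × 0.050 = 1; upper rank = 20 × 0.950 = 19.
The 1st smallest replicate is 77.60; the 19th is 88.24.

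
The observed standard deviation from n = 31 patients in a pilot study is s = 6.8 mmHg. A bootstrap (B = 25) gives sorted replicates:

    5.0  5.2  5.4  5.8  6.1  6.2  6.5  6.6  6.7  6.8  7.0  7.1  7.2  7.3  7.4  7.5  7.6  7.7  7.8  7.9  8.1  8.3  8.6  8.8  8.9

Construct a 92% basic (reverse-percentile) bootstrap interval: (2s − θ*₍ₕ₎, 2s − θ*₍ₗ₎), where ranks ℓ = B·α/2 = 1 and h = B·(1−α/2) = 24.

(4.8, 8.6)

Percentile endpoints at ranks 1 and 24: θ*₍1₎ = 5.0, θ*₍24₎ = 8.8.
Basic interval reflects these around s:
  lower = 2 × 6.8 − 8.8 = 4.8
  upper = 2 × 6.8 − 5.0 = 8.6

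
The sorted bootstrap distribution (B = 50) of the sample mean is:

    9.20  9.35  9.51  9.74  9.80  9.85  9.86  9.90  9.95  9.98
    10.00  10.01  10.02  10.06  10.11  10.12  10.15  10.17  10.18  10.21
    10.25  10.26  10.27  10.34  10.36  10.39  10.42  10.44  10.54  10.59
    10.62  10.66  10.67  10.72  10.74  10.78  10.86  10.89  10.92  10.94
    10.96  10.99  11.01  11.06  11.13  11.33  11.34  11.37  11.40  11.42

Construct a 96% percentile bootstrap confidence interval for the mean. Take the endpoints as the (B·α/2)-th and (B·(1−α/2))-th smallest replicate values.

(9.20, 11.40)

α = 0.04; lower rank = 50 × 0.020 = 1; upper rank = 50 × 0.980 = 49.
The 1st smallest replicate is 9.20; the 49th is 11.40.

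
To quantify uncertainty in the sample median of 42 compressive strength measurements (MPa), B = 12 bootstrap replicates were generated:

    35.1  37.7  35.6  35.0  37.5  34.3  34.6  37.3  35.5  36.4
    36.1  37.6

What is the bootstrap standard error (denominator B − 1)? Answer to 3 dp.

Bootstrap SE is the standard deviation of the 12 replicate medians.
Mean of replicates: (35.1 + 37.7 + 35.6 + 35.0 + 37.5 + 34.3 + 34.6 + 37.3 + 35.5 + 36.4 + 36.1 + 37.6) / 12 = 432.7000 / 12 = 36.0583
Sum of squared deviations: (−0.9583)² + (+1.6417)² + (−0.4583)² + (−1.0583)² + (+1.4417)² + (−1.7583)² + (−1.4583)² + (+1.2417)² + (−0.5583)² + (+0.3417)² + (+0.0417)² + (+1.5417)² = 16.5892
Variance = 16.5892 / 11 = 1.5081
SE* = √1.5081

SE* = 1.228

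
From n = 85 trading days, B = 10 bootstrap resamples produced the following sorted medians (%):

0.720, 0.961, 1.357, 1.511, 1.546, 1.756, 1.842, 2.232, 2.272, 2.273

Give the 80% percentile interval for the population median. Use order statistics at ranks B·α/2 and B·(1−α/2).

(0.720, 2.272)

α = 0.20; lower rank = 10 × 0.100 = 1; upper rank = 10 × 0.900 = 9.
The 1st smallest replicate is 0.720; the 9th is 2.272.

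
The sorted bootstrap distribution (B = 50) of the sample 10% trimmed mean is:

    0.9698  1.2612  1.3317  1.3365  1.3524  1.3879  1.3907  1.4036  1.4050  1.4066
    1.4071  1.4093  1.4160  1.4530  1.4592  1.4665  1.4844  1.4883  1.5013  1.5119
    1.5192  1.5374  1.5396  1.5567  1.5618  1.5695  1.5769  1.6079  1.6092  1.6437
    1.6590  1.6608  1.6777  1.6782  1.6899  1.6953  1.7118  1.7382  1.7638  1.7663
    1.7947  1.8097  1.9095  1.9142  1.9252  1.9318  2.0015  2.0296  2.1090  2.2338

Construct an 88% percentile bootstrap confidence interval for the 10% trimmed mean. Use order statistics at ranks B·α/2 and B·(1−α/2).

α = 0.12; lower rank = 50 × 0.060 = 3; upper rank = 50 × 0.940 = 47.
The 3rd smallest replicate is 1.3317; the 47th is 2.0015.

(1.3317, 2.0015)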